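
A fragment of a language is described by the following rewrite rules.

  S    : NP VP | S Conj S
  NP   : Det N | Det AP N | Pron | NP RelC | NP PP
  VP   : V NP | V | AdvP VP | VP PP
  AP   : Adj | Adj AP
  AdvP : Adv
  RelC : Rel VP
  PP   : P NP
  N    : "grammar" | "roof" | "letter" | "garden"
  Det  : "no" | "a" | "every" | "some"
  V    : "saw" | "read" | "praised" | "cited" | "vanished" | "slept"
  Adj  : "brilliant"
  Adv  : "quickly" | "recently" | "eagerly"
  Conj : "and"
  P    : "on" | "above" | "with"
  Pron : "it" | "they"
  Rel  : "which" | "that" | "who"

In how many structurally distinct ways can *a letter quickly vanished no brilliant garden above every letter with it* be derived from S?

9

Two of the 9 distinct bracketings:
[S [NP [Det a] [N letter]] [VP [AdvP [Adv quickly]] [VP [V vanished] [NP [NP [Det no] [AP [Adj brilliant]] [N garden]] [PP [P above] [NP [NP [Det every] [N letter]] [PP [P with] [NP [Pron it]]]]]]]]]
[S [NP [Det a] [N letter]] [VP [AdvP [Adv quickly]] [VP [V vanished] [NP [NP [NP [Det no] [AP [Adj brilliant]] [N garden]] [PP [P above] [NP [Det every] [N letter]]]] [PP [P with] [NP [Pron it]]]]]]]
The trees differ in how a recursive rule is bracketed over the same span.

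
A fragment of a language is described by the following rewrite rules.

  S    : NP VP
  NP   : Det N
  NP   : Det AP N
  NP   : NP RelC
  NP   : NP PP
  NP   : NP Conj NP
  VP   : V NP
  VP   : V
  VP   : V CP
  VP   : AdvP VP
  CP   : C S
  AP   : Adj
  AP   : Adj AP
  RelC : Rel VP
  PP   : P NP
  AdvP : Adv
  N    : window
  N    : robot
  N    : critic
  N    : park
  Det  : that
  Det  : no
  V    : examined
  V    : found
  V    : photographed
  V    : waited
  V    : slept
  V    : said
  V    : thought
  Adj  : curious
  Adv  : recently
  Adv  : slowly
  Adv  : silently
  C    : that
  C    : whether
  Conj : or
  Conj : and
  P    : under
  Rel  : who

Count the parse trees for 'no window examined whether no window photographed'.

1

[S [NP [Det no] [N window]] [VP [V examined] [CP [C whether] [S [NP [Det no] [N window]] [VP [V photographed]]]]]]
No rule offers an alternative attachment or grouping for any span, so this is the only derivation.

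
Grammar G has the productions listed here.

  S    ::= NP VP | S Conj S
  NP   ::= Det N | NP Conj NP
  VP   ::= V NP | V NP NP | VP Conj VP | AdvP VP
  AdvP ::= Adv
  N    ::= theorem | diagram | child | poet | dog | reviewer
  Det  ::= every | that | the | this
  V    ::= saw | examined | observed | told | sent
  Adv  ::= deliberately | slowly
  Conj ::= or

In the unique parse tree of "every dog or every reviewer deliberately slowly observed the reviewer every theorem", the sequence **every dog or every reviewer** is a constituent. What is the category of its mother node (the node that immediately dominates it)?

S

S
  NP
    NP
      Det: every
      N: dog
    Conj: or
    NP
      Det: every
      N: reviewer
  VP
    AdvP
      Adv: deliberately
    VP
      AdvP
        Adv: slowly
      VP
        V: observed
        NP
          Det: the
          N: reviewer
        NP
          Det: every
          N: theorem
The span 'every dog or every reviewer' is the NP node built by NP → NP Conj NP.
Its mother is the S built by S → NP VP.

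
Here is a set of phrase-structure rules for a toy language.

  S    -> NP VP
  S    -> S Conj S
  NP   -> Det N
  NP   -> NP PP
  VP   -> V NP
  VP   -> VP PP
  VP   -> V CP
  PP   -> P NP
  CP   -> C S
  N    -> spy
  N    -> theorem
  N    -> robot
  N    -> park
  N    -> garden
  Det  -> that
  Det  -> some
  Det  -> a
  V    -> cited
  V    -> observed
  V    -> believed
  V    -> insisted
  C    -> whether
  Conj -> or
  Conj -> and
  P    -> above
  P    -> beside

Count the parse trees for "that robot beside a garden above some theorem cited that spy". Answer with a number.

2

The two bracketings:
[S [NP [NP [Det that] [N robot]] [PP [P beside] [NP [NP [Det a] [N garden]] [PP [P above] [NP [Det some] [N theorem]]]]]] [VP [V cited] [NP [Det that] [N spy]]]]
[S [NP [NP [NP [Det that] [N robot]] [PP [P beside] [NP [Det a] [N garden]]]] [PP [P above] [NP [Det some] [N theorem]]]] [VP [V cited] [NP [Det that] [N spy]]]]
The trees differ in how a recursive rule is bracketed over the same span.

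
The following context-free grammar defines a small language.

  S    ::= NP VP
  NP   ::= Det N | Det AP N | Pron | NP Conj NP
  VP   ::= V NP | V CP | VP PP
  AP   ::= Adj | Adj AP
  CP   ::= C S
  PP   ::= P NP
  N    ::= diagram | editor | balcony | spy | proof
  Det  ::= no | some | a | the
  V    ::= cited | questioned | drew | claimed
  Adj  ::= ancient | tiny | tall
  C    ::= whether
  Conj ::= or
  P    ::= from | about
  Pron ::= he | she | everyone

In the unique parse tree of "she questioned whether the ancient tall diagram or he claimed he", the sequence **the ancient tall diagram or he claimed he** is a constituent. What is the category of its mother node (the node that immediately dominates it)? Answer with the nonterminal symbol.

CP

S
  NP
    Pron: she
  VP
    V: questioned
    CP
      C: whether
      S
        NP
          NP
            Det: the
            AP
              Adj: ancient
              AP
                Adj: tall
            N: diagram
          Conj: or
          NP
            Pron: he
        VP
          V: claimed
          NP
            Pron: he
The span 'the ancient tall diagram or he claimed he' is the S node built by S → NP VP.
Its mother is the CP built by CP → C S.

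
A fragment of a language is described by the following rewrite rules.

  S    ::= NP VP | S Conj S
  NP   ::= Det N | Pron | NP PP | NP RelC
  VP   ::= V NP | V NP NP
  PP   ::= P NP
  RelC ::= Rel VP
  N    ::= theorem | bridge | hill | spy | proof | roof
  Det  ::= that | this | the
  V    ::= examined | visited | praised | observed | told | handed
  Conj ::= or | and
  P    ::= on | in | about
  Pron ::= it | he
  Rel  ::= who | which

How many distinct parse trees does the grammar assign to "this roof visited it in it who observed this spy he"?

Two of the 4 distinct bracketings:
[S [NP [Det this] [N roof]] [VP [V visited] [NP [NP [Pron it]] [PP [P in] [NP [NP [Pron it]] [RelC [Rel who] [VP [V observed] [NP [Det this] [N spy]] [NP [Pron he]]]]]]]]]
[S [NP [Det this] [N roof]] [VP [V visited] [NP [NP [NP [Pron it]] [PP [P in] [NP [Pron it]]]] [RelC [Rel who] [VP [V observed] [NP [Det this] [N spy]] [NP [Pron he]]]]]]]
The trees differ in how a recursive rule is bracketed over the same span.

4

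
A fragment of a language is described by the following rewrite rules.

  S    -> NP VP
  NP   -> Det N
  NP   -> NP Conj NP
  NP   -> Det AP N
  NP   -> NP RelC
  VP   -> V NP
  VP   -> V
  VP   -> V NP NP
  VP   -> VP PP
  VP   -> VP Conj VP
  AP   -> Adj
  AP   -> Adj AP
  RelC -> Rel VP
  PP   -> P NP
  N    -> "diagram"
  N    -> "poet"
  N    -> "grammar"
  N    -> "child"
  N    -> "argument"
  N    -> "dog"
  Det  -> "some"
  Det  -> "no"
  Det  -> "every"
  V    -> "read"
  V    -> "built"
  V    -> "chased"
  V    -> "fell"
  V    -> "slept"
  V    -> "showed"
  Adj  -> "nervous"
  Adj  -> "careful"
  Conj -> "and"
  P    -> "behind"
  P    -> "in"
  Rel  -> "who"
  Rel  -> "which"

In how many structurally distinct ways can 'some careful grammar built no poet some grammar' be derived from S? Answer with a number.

[S [NP [Det some] [AP [Adj careful]] [N grammar]] [VP [V built] [NP [Det no] [N poet]] [NP [Det some] [N grammar]]]]
No rule offers an alternative attachment or grouping for any span, so this is the only derivation.

1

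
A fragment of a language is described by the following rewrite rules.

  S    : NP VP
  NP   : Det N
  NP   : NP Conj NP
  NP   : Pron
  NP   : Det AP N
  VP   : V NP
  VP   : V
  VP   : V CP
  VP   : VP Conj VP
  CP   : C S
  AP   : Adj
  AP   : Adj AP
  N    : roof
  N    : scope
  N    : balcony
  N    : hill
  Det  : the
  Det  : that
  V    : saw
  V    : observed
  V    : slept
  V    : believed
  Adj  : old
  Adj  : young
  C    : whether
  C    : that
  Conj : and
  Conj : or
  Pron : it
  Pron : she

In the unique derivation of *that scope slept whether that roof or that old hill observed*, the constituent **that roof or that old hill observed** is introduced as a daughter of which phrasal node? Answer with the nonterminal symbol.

S
  NP
    Det: that
    N: scope
  VP
    V: slept
    CP
      C: whether
      S
        NP
          NP
            Det: that
            N: roof
          Conj: or
          NP
            Det: that
            AP
              Adj: old
            N: hill
        VP
          V: observed
The span 'that roof or that old hill observed' is the S node built by S → NP VP.
Its mother is the CP built by CP → C S.

CP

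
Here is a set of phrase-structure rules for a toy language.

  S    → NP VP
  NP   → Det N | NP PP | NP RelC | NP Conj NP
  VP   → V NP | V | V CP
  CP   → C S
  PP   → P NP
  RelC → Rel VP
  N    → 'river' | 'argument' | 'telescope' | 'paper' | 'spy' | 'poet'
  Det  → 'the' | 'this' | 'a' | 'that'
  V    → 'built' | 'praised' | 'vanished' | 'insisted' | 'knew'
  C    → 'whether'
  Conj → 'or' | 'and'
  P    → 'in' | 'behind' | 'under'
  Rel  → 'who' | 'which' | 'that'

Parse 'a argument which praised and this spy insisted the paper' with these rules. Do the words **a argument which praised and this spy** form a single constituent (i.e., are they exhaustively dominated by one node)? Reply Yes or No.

Yes

[S [NP [NP [NP [Det a] [N argument]] [RelC [Rel which] [VP [V praised]]]] [Conj and] [NP [Det this] [N spy]]] [VP [V insisted] [NP [Det the] [N paper]]]]
The words 'a argument which praised and this spy' are exhaustively dominated by a single NP node (built by NP → NP Conj NP), so they form a constituent.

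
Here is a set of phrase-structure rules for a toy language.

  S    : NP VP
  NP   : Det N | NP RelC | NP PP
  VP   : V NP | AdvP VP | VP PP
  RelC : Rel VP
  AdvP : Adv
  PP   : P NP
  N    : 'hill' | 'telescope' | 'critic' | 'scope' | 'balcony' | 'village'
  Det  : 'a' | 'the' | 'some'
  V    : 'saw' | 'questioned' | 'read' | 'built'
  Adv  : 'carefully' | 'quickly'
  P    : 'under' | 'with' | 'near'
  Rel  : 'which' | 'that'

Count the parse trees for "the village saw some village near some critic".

2

The two bracketings:
[S [NP [Det the] [N village]] [VP [V saw] [NP [NP [Det some] [N village]] [PP [P near] [NP [Det some] [N critic]]]]]]
[S [NP [Det the] [N village]] [VP [VP [V saw] [NP [Det some] [N village]]] [PP [P near] [NP [Det some] [N critic]]]]]
The difference turns on whether NP → NP PP is used at the relevant span, versus an alternative expansion of NP.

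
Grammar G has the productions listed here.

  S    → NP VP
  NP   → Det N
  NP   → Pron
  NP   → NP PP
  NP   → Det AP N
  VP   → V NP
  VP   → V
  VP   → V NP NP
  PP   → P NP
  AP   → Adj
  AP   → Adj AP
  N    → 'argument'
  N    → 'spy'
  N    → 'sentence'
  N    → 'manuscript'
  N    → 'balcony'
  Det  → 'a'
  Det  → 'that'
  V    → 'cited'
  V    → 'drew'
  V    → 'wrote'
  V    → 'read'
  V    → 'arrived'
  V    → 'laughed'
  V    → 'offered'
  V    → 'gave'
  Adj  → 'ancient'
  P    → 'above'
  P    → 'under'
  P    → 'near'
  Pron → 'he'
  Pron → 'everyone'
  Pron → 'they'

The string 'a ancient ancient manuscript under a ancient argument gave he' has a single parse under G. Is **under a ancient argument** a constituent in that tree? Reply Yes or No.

Yes

[S [NP [NP [Det a] [AP [Adj ancient] [AP [Adj ancient]]] [N manuscript]] [PP [P under] [NP [Det a] [AP [Adj ancient]] [N argument]]]] [VP [V gave] [NP [Pron he]]]]
The words 'under a ancient argument' are exhaustively dominated by a single PP node (built by PP → P NP), so they form a constituent.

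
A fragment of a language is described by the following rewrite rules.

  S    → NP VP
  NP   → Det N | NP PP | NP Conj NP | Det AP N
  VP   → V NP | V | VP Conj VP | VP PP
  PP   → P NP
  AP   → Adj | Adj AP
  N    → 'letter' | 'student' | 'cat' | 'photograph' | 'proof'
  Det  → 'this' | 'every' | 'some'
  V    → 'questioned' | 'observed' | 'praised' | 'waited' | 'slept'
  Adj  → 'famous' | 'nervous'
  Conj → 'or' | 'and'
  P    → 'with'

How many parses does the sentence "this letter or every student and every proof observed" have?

The two bracketings:
[S [NP [NP [Det this] [N letter]] [Conj or] [NP [NP [Det every] [N student]] [Conj and] [NP [Det every] [N proof]]]] [VP [V observed]]]
[S [NP [NP [NP [Det this] [N letter]] [Conj or] [NP [Det every] [N student]]] [Conj and] [NP [Det every] [N proof]]] [VP [V observed]]]
The trees differ in how a recursive rule is bracketed over the same span.

2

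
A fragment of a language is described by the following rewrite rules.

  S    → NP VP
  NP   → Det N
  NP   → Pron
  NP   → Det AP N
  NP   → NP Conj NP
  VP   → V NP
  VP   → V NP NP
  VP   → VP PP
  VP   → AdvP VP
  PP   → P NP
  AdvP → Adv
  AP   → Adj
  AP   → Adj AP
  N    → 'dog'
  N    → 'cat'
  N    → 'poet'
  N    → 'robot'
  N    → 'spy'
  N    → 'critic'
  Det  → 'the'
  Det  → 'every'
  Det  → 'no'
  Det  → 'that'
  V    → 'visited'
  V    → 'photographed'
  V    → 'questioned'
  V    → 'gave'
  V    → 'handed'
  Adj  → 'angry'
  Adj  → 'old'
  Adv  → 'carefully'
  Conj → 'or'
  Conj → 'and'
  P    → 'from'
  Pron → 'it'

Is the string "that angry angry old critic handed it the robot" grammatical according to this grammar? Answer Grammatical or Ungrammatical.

Grammatical

S
  NP
    Det: that
    AP
      Adj: angry
      AP
        Adj: angry
        AP
          Adj: old
    N: critic
  VP
    V: handed
    NP
      Pron: it
    NP
      Det: the
      N: robot
Each bracket corresponds to one application of a listed rule, so the string is derivable from S.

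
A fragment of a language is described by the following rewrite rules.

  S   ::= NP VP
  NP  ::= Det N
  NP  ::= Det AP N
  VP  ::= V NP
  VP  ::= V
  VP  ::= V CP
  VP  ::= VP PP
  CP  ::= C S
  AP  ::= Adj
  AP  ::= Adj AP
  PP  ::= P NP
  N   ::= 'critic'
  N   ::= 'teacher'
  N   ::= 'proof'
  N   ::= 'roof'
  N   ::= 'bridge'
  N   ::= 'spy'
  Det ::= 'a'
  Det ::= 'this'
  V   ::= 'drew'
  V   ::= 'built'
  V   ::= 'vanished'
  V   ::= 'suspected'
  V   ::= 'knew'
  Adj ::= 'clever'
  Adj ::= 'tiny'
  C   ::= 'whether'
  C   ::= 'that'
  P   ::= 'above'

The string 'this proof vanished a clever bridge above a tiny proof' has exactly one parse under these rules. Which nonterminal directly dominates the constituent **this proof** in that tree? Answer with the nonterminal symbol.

S
  NP
    Det: this
    N: proof
  VP
    VP
      V: vanished
      NP
        Det: a
        AP
          Adj: clever
        N: bridge
    PP
      P: above
      NP
        Det: a
        AP
          Adj: tiny
        N: proof
The span 'this proof' is the NP node built by NP → Det N.
Its mother is the S built by S → NP VP.

S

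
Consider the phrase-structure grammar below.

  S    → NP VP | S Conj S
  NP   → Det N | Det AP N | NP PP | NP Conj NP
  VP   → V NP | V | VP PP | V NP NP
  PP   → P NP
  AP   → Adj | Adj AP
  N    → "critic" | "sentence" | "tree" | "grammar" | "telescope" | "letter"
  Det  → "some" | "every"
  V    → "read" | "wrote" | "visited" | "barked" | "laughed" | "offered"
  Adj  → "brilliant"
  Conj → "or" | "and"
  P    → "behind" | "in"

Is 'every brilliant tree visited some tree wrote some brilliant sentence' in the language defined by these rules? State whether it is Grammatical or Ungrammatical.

For S → NP VP, the only prefix that parses as NP is 'every brilliant tree', but the remainder 'visited some tree wrote some brilliant sentence' is not a VP under these rules. The alternative S rule S → S Conj S likewise has no satisfying split.

Ungrammatical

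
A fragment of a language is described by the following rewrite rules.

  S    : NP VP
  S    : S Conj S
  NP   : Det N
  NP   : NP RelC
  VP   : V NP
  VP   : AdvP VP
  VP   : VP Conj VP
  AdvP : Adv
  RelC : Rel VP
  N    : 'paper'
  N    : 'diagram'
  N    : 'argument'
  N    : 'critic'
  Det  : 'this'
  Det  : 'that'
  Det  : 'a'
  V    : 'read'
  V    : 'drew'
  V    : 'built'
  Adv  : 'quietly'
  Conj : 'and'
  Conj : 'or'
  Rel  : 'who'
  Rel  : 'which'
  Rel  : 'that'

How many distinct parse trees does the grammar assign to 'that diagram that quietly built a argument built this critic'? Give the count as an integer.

1

[S [NP [NP [Det that] [N diagram]] [RelC [Rel that] [VP [AdvP [Adv quietly]] [VP [V built] [NP [Det a] [N argument]]]]]] [VP [V built] [NP [Det this] [N critic]]]]
No rule offers an alternative attachment or grouping for any span, so this is the only derivation.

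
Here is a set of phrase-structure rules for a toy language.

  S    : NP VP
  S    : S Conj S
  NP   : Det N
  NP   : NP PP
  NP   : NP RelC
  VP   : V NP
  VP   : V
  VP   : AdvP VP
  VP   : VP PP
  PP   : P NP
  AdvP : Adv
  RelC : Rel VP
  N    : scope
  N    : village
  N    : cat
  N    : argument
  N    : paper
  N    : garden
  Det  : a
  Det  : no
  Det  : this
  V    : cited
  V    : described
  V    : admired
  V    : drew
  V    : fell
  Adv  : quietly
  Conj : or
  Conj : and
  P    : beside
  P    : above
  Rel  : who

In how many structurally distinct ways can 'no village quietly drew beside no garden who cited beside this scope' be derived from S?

7

Two of the 7 distinct bracketings:
[S [NP [Det no] [N village]] [VP [AdvP [Adv quietly]] [VP [VP [V drew]] [PP [P beside] [NP [NP [NP [Det no] [N garden]] [RelC [Rel who] [VP [V cited]]]] [PP [P beside] [NP [Det this] [N scope]]]]]]]]
[S [NP [Det no] [N village]] [VP [AdvP [Adv quietly]] [VP [VP [V drew]] [PP [P beside] [NP [NP [Det no] [N garden]] [RelC [Rel who] [VP [VP [V cited]] [PP [P beside] [NP [Det this] [N scope]]]]]]]]]]
The difference turns on whether NP → NP PP is used at the relevant span, versus an alternative expansion of NP.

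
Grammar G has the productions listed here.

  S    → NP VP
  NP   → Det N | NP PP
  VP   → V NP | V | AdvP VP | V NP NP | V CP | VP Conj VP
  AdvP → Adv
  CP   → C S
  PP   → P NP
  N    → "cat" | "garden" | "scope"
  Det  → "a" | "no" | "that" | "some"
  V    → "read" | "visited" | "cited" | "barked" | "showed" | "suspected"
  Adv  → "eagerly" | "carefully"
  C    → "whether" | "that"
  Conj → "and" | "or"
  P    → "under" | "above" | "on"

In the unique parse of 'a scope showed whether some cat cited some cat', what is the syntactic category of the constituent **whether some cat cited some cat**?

CP

S
  NP
    Det: a
    N: scope
  VP
    V: showed
    CP
      C: whether
      S
        NP
          Det: some
          N: cat
        VP
          V: cited
          NP
            Det: some
            N: cat
The span 'whether some cat cited some cat' is the CP node built by CP → C S.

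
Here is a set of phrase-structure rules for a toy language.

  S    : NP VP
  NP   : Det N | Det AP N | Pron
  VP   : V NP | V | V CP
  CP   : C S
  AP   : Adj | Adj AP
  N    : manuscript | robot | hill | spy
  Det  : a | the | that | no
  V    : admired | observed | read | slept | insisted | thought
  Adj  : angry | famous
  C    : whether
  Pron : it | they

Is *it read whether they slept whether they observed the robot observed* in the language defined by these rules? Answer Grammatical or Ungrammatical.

Ungrammatical

For S → NP VP, the only prefix that parses as NP is 'it', but the remainder 'read whether they slept whether they observed the robot observed' is not a VP under these rules.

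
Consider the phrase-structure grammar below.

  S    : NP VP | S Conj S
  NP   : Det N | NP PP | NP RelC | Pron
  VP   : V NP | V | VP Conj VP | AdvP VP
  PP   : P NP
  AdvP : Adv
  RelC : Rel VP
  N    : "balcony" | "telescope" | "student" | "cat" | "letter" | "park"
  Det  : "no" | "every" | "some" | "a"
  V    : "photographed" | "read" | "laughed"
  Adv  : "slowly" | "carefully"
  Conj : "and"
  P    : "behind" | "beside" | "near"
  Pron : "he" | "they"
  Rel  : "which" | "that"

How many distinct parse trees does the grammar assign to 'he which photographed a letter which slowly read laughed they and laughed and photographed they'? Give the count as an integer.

4

Two of the 4 distinct bracketings:
[S [NP [NP [Pron he]] [RelC [Rel which] [VP [V photographed] [NP [NP [Det a] [N letter]] [RelC [Rel which] [VP [AdvP [Adv slowly]] [VP [V read]]]]]]]] [VP [VP [V laughed] [NP [Pron they]]] [Conj and] [VP [VP [V laughed]] [Conj and] [VP [V photographed] [NP [Pron they]]]]]]
[S [NP [NP [Pron he]] [RelC [Rel which] [VP [V photographed] [NP [NP [Det a] [N letter]] [RelC [Rel which] [VP [AdvP [Adv slowly]] [VP [V read]]]]]]]] [VP [VP [VP [V laughed] [NP [Pron they]]] [Conj and] [VP [V laughed]]] [Conj and] [VP [V photographed] [NP [Pron they]]]]]
The trees differ in how a recursive rule is bracketed over the same span.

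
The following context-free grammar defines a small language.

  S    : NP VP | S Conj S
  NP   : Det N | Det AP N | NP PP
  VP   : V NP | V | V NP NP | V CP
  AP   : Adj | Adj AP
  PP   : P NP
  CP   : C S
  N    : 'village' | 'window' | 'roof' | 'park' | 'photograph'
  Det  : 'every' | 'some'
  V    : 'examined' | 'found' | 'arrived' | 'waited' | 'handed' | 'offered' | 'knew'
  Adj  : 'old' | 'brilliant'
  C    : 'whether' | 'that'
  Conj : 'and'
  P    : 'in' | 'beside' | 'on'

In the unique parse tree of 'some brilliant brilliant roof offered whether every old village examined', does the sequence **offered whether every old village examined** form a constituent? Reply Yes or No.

Yes

[S [NP [Det some] [AP [Adj brilliant] [AP [Adj brilliant]]] [N roof]] [VP [V offered] [CP [C whether] [S [NP [Det every] [AP [Adj old]] [N village]] [VP [V examined]]]]]]
The words 'offered whether every old village examined' are exhaustively dominated by a single VP node (built by VP → V CP), so they form a constituent.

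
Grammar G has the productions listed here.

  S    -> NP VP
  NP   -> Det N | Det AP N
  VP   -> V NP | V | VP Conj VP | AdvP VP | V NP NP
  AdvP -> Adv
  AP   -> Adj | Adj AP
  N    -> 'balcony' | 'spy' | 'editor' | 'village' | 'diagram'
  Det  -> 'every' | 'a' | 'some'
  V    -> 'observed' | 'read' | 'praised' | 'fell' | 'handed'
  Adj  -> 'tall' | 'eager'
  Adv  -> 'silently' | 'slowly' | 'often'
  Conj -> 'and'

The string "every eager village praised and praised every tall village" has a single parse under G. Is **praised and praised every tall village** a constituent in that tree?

Yes

[S [NP [Det every] [AP [Adj eager]] [N village]] [VP [VP [V praised]] [Conj and] [VP [V praised] [NP [Det every] [AP [Adj tall]] [N village]]]]]
The words 'praised and praised every tall village' are exhaustively dominated by a single VP node (built by VP → VP Conj VP), so they form a constituent.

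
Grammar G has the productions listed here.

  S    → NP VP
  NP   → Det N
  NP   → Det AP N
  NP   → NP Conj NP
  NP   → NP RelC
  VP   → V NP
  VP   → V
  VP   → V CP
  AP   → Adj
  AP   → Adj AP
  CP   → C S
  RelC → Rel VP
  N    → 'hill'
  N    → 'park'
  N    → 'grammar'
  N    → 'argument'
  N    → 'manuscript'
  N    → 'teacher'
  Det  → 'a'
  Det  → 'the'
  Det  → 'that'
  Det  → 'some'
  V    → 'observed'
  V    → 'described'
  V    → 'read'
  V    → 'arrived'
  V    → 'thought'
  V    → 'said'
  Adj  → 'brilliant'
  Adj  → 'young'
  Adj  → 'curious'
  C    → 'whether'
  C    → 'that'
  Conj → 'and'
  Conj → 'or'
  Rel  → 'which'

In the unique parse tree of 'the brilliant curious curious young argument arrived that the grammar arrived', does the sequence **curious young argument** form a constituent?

[S [NP [Det the] [AP [Adj brilliant] [AP [Adj curious] [AP [Adj curious] [AP [Adj young]]]]] [N argument]] [VP [V arrived] [CP [C that] [S [NP [Det the] [N grammar]] [VP [V arrived]]]]]]
The smallest constituent containing 'curious young argument' is the NP spanning 'the brilliant curious curious young argument'; no single node in the tree dominates exactly the given words.

No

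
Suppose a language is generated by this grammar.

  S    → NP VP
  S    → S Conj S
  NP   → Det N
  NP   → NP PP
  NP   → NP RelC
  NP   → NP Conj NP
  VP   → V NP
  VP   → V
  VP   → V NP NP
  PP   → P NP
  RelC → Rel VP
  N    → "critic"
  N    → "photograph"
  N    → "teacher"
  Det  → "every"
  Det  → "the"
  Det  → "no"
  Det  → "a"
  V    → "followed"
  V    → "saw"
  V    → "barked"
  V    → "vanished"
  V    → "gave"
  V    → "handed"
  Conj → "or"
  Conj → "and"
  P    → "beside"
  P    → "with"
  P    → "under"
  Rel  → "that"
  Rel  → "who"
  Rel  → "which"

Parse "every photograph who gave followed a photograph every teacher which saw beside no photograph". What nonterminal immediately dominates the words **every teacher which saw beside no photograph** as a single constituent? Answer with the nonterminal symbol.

NP

S
  NP
    NP
      Det: every
      N: photograph
    RelC
      Rel: who
      VP
        V: gave
  VP
    V: followed
    NP
      Det: a
      N: photograph
    NP
      NP
        NP
          Det: every
          N: teacher
        RelC
          Rel: which
          VP
            V: saw
      PP
        P: beside
        NP
          Det: no
          N: photograph
The span 'every teacher which saw beside no photograph' is the NP node built by NP → NP PP.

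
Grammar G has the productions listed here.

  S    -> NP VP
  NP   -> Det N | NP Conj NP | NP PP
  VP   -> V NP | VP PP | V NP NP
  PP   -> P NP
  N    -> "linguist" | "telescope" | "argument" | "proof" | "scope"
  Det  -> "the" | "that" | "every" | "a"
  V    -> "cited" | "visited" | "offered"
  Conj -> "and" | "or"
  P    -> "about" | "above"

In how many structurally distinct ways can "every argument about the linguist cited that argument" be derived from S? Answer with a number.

[S [NP [NP [Det every] [N argument]] [PP [P about] [NP [Det the] [N linguist]]]] [VP [V cited] [NP [Det that] [N argument]]]]
No rule offers an alternative attachment or grouping for any span, so this is the only derivation.

1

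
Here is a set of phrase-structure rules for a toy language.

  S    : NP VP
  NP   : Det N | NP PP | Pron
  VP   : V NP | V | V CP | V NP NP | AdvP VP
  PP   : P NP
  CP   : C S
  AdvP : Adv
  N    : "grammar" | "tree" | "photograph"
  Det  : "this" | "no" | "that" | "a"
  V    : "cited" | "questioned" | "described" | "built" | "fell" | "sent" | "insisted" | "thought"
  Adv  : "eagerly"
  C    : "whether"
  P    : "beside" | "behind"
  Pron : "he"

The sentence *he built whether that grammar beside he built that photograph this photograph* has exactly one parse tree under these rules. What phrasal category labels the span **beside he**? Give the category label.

[S [NP [Pron he]] [VP [V built] [CP [C whether] [S [NP [NP [Det that] [N grammar]] [PP [P beside] [NP [Pron he]]]] [VP [V built] [NP [Det that] [N photograph]] [NP [Det this] [N photograph]]]]]]]
The span 'beside he' is the PP node built by PP → P NP.

PP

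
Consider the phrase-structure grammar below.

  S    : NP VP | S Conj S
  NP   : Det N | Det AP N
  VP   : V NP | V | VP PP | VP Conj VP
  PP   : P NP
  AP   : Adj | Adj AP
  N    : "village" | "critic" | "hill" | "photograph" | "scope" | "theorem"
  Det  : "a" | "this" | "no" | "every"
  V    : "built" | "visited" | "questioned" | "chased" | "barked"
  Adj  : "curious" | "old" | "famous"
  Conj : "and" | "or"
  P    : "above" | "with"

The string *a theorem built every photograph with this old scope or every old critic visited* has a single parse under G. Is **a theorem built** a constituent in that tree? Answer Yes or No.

No

[S [S [NP [Det a] [N theorem]] [VP [VP [V built] [NP [Det every] [N photograph]]] [PP [P with] [NP [Det this] [AP [Adj old]] [N scope]]]]] [Conj or] [S [NP [Det every] [AP [Adj old]] [N critic]] [VP [V visited]]]]
The smallest constituent containing 'a theorem built' is the S spanning 'a theorem built every photograph with this old scope'; no single node in the tree dominates exactly the given words.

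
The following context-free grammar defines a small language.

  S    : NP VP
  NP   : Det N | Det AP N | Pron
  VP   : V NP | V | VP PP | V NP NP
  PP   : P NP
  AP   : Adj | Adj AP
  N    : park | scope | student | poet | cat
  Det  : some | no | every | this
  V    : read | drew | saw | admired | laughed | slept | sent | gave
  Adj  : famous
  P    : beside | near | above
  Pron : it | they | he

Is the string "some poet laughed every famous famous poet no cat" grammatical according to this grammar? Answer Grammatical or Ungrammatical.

S
  NP
    Det: some
    N: poet
  VP
    V: laughed
    NP
      Det: every
      AP
        Adj: famous
        AP
          Adj: famous
      N: poet
    NP
      Det: no
      N: cat
Every word is introduced by a lexical rule and the phrasal rules combine the resulting categories into a single S.

Grammatical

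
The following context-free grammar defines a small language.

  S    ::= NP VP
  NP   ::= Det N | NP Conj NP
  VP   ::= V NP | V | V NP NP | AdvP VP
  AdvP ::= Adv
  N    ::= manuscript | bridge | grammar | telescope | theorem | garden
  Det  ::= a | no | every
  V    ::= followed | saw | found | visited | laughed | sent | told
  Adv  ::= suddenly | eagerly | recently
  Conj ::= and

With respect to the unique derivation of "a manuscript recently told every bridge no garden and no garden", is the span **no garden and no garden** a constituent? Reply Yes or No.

[S [NP [Det a] [N manuscript]] [VP [AdvP [Adv recently]] [VP [V told] [NP [Det every] [N bridge]] [NP [NP [Det no] [N garden]] [Conj and] [NP [Det no] [N garden]]]]]]
The words 'no garden and no garden' are exhaustively dominated by a single NP node (built by NP → NP Conj NP), so they form a constituent.

Yes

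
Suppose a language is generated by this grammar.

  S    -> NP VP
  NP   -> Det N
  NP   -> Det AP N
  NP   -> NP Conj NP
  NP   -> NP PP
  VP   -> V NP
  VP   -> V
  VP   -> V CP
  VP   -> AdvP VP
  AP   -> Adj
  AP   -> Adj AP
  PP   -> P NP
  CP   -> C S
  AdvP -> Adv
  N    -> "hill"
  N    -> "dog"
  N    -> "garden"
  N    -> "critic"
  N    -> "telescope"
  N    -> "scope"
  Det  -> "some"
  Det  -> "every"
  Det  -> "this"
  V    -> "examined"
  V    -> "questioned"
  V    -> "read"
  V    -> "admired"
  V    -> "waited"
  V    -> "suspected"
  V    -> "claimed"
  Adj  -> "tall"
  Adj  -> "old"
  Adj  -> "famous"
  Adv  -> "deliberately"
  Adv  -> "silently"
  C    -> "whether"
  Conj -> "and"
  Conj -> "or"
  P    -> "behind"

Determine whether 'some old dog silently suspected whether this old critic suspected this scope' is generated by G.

S
  NP
    Det: some
    AP
      Adj: old
    N: dog
  VP
    AdvP
      Adv: silently
    VP
      V: suspected
      CP
        C: whether
        S
          NP
            Det: this
            AP
              Adj: old
            N: critic
          VP
            V: suspected
            NP
              Det: this
              N: scope
Every word is introduced by a lexical rule and the phrasal rules combine the resulting categories into a single S.

Grammatical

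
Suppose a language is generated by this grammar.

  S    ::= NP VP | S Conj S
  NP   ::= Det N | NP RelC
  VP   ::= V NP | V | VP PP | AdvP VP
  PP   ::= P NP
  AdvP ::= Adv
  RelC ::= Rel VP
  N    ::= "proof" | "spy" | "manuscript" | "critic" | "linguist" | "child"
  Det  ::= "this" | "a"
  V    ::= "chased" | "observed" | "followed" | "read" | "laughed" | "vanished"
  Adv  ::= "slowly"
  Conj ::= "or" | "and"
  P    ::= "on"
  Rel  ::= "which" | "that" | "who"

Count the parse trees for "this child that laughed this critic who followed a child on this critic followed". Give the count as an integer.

3

Two of the 3 distinct bracketings:
[S [NP [NP [Det this] [N child]] [RelC [Rel that] [VP [V laughed] [NP [NP [Det this] [N critic]] [RelC [Rel who] [VP [VP [V followed] [NP [Det a] [N child]]] [PP [P on] [NP [Det this] [N critic]]]]]]]]] [VP [V followed]]]
[S [NP [NP [Det this] [N child]] [RelC [Rel that] [VP [VP [V laughed] [NP [NP [Det this] [N critic]] [RelC [Rel who] [VP [V followed] [NP [Det a] [N child]]]]]] [PP [P on] [NP [Det this] [N critic]]]]]] [VP [V followed]]]
The trees differ in how a recursive rule is bracketed over the same span.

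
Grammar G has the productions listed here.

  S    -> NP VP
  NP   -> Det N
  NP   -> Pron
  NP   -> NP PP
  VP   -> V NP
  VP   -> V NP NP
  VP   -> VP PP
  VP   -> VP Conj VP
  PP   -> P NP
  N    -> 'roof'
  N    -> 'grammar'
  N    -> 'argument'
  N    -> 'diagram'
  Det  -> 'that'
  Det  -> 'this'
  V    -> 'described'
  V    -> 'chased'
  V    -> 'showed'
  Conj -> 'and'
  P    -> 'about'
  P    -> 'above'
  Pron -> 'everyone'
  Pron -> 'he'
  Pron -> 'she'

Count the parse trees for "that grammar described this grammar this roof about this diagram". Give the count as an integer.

The two bracketings:
[S [NP [Det that] [N grammar]] [VP [V described] [NP [Det this] [N grammar]] [NP [NP [Det this] [N roof]] [PP [P about] [NP [Det this] [N diagram]]]]]]
[S [NP [Det that] [N grammar]] [VP [VP [V described] [NP [Det this] [N grammar]] [NP [Det this] [N roof]]] [PP [P about] [NP [Det this] [N diagram]]]]]
The difference turns on whether NP → NP PP is used at the relevant span, versus an alternative expansion of NP.

2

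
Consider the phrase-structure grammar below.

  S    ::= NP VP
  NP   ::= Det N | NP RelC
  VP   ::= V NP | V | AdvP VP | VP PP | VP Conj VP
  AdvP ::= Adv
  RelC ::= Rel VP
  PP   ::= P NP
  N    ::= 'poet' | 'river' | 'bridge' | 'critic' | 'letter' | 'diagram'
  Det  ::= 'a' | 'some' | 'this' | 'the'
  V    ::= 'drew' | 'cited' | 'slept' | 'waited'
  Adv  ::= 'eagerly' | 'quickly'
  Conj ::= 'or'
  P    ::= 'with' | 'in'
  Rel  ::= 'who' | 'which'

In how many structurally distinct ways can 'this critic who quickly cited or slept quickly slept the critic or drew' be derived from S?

Two of the 4 distinct bracketings:
[S [NP [NP [Det this] [N critic]] [RelC [Rel who] [VP [AdvP [Adv quickly]] [VP [VP [V cited]] [Conj or] [VP [V slept]]]]]] [VP [AdvP [Adv quickly]] [VP [VP [V slept] [NP [Det the] [N critic]]] [Conj or] [VP [V drew]]]]]
[S [NP [NP [Det this] [N critic]] [RelC [Rel who] [VP [AdvP [Adv quickly]] [VP [VP [V cited]] [Conj or] [VP [V slept]]]]]] [VP [VP [AdvP [Adv quickly]] [VP [V slept] [NP [Det the] [N critic]]]] [Conj or] [VP [V drew]]]]
The trees differ in how a recursive rule is bracketed over the same span.

4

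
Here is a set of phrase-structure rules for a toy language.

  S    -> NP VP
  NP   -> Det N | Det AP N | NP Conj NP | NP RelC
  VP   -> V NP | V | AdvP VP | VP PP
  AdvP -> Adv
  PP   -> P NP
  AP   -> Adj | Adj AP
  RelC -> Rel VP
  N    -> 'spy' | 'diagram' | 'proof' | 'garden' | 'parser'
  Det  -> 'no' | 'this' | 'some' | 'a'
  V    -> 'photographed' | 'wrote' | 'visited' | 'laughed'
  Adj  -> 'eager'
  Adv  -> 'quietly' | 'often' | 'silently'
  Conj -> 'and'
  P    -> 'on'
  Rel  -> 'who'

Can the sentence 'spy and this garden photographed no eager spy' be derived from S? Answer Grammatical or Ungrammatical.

For S → NP VP, no prefix of the string parses as an NP.

Ungrammatical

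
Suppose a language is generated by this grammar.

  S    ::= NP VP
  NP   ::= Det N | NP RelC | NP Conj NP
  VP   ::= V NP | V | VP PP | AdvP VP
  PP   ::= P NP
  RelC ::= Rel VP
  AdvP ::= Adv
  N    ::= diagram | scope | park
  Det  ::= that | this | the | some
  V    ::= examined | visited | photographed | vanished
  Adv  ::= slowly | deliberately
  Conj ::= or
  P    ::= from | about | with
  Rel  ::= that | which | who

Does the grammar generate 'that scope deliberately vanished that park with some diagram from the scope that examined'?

Grammatical

[S [NP [Det that] [N scope]] [VP [VP [VP [AdvP [Adv deliberately]] [VP [V vanished] [NP [Det that] [N park]]]] [PP [P with] [NP [Det some] [N diagram]]]] [PP [P from] [NP [NP [Det the] [N scope]] [RelC [Rel that] [VP [V examined]]]]]]]
Every word is introduced by a lexical rule and the phrasal rules combine the resulting categories into a single S.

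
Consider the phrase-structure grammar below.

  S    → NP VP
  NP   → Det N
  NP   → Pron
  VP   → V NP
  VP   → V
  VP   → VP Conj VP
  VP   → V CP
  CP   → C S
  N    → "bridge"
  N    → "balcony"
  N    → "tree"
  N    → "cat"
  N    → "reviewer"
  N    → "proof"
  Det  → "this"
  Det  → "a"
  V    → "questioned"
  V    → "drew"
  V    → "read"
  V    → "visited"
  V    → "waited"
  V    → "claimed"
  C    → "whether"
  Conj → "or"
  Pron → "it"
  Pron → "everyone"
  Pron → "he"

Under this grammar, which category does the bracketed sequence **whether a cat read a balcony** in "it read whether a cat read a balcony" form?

CP

[S [NP [Pron it]] [VP [V read] [CP [C whether] [S [NP [Det a] [N cat]] [VP [V read] [NP [Det a] [N balcony]]]]]]]
The span 'whether a cat read a balcony' is the CP node built by CP → C S.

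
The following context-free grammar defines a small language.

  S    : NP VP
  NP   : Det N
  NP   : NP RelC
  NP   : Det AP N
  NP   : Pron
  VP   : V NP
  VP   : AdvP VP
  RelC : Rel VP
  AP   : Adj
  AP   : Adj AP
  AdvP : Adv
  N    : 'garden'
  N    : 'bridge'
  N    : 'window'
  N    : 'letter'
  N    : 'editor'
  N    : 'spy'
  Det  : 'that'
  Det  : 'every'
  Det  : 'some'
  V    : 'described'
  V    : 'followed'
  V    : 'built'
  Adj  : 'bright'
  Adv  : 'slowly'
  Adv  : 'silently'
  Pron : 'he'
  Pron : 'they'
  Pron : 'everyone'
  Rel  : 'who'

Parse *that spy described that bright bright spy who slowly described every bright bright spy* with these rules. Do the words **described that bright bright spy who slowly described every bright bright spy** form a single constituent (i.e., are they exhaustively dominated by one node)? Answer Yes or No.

Yes

[S [NP [Det that] [N spy]] [VP [V described] [NP [NP [Det that] [AP [Adj bright] [AP [Adj bright]]] [N spy]] [RelC [Rel who] [VP [AdvP [Adv slowly]] [VP [V described] [NP [Det every] [AP [Adj bright] [AP [Adj bright]]] [N spy]]]]]]]]
The words 'described that bright bright spy who slowly described every bright bright spy' are exhaustively dominated by a single VP node (built by VP → V NP), so they form a constituent.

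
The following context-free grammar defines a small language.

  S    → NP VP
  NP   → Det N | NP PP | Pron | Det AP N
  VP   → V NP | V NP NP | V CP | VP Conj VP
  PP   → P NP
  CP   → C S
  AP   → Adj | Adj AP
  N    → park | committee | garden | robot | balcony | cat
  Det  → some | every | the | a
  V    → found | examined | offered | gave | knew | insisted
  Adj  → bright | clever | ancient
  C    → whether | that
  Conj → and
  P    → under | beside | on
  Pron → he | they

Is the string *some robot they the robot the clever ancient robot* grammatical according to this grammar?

For S → NP VP, the only prefix that parses as NP is 'some robot', but the remainder 'they the robot the clever ancient robot' is not a VP under these rules.

Ungrammatical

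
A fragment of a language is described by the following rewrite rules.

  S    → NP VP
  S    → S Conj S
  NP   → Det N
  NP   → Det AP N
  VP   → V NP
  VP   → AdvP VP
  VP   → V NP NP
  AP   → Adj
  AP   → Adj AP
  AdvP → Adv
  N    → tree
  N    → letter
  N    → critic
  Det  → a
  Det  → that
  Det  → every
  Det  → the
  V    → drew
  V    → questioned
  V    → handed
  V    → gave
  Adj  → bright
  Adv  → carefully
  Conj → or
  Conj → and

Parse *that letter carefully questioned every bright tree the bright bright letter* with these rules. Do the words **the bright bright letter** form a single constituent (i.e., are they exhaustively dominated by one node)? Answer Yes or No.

[S [NP [Det that] [N letter]] [VP [AdvP [Adv carefully]] [VP [V questioned] [NP [Det every] [AP [Adj bright]] [N tree]] [NP [Det the] [AP [Adj bright] [AP [Adj bright]]] [N letter]]]]]
The words 'the bright bright letter' are exhaustively dominated by a single NP node (built by NP → Det AP N), so they form a constituent.

Yes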